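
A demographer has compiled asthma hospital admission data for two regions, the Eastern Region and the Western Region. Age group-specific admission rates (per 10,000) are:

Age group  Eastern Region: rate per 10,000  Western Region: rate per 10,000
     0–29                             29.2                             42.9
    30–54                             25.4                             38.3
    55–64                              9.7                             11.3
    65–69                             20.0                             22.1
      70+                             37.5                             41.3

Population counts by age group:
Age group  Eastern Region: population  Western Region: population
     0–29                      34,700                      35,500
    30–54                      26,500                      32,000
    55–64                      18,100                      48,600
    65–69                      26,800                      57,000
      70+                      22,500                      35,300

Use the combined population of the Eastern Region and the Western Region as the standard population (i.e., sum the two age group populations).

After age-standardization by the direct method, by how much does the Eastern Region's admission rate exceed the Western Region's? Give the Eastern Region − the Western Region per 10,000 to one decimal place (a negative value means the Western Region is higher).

Combined standard total = 337,000; weights = 0.2083, 0.1736, 0.1979, 0.2487, 0.1715.
The Eastern Region: 0.2083×29.2 + 0.1736×25.4 + 0.1979×9.7 + 0.2487×20.0 + 0.1715×37.5 = 23.8167 per 10,000.
The Western Region: 0.2083×42.9 + 0.1736×38.3 + 0.1979×11.3 + 0.2487×22.1 + 0.1715×41.3 = 30.4005 per 10,000.
Difference = 23.8167 − 30.4005 = -6.5838.

-6.6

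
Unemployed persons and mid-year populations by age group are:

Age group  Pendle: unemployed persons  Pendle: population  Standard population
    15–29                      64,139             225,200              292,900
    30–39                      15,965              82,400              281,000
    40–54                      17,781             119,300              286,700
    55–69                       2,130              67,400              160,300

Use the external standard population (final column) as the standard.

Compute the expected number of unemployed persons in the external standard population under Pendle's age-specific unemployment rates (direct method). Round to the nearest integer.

185661

Age-specific rates per 1,000 for Pendle: 284.809, 193.750, 149.044, 31.602.
Expected unemployed persons = Σ (standard pop × age-specific rate ÷ 1,000)
= 292,900×284.809/1,000 + 281,000×193.750/1,000 + 286,700×149.044/1,000 + 160,300×31.602/1,000
= 83420.57 + 54443.75 + 42731.04 + 5065.86 = 185661.22.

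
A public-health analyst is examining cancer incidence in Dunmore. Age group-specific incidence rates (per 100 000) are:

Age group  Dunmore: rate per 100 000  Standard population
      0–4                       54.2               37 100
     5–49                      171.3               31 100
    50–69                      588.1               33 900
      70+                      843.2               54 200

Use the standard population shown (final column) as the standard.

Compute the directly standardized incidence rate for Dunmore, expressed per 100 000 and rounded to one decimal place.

Standard total = 156 300; weights = 0.2374, 0.1990, 0.2169, 0.3468.
Standardized rate: 0.2374×54.2 + 0.1990×171.3 + 0.2169×588.1 + 0.3468×843.2 = 466.8988 per 100 000.

466.9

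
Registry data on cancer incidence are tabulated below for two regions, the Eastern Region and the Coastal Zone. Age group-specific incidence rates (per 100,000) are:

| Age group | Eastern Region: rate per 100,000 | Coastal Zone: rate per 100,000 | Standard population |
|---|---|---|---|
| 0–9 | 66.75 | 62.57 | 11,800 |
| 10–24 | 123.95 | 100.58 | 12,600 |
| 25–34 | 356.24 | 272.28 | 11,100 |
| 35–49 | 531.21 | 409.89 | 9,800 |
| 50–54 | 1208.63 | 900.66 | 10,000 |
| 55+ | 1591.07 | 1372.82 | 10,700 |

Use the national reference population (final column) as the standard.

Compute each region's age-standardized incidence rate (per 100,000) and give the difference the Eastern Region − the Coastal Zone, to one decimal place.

Standard total = 66,000; weights = 0.1788, 0.1909, 0.1682, 0.1485, 0.1515, 0.1621.
The Eastern Region: 0.1788×66.75 + 0.1909×123.95 + 0.1682×356.24 + 0.1485×531.21 + 0.1515×1208.63 + 0.1621×1591.07 = 615.4590 per 100,000.
The Coastal Zone: 0.1788×62.57 + 0.1909×100.58 + 0.1682×272.28 + 0.1485×409.89 + 0.1515×900.66 + 0.1621×1372.82 = 496.0703 per 100,000.
Difference = 615.4590 − 496.0703 = 119.3887.

119.4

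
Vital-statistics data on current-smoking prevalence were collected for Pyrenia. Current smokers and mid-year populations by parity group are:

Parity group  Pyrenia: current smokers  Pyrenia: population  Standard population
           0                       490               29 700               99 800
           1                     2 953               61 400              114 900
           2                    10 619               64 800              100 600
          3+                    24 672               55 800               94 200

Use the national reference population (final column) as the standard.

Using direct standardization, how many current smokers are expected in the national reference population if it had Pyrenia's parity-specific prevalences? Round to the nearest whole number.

65309

Parity-specific rates per 1 000 for Pyrenia: 16.498, 48.094, 163.873, 442.151.
Expected current smokers = Σ (standard pop × parity-specific rate ÷ 1 000)
= 99 800×16.498/1 000 + 114 900×48.094/1 000 + 100 600×163.873/1 000 + 94 200×442.151/1 000
= 1646.53 + 5526.05 + 16485.67 + 41650.58 = 65308.84.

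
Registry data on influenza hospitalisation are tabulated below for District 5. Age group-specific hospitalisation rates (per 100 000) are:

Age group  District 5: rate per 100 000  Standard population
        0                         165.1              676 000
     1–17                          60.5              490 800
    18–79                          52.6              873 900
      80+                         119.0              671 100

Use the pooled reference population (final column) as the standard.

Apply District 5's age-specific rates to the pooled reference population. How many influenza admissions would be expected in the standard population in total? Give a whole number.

Expected influenza admissions = Σ (standard pop × age-specific rate ÷ 100 000)
= 676 000×165.1/100 000 + 490 800×60.5/100 000 + 873 900×52.6/100 000 + 671 100×119.0/100 000
= 1116.08 + 296.93 + 459.67 + 798.61 = 2671.29.

2671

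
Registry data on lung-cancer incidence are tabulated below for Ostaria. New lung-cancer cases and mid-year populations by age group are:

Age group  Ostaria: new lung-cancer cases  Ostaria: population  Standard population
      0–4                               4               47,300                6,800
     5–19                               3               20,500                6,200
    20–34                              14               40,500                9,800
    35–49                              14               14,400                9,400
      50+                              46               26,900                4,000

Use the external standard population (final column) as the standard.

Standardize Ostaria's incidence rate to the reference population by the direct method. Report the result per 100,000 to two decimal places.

Age-specific rates per 100,000 for Ostaria: 8.46, 14.63, 34.57, 97.22, 171.00.
Standard total = 36,200; weights = 0.1878, 0.1713, 0.2707, 0.2597, 0.1105.
Standardized rate: 0.1878×8.46 + 0.1713×14.63 + 0.2707×34.57 + 0.2597×97.22 + 0.1105×171.00 = 57.5941 per 100,000.

57.59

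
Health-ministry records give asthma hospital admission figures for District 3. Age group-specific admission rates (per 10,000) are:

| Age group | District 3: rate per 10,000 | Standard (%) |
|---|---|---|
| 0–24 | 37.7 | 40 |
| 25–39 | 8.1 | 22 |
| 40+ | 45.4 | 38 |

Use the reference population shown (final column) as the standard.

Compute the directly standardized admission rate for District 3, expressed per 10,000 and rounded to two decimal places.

34.11

Standard weights: 0.40, 0.22, 0.38.
Standardized rate: 0.4000×37.7 + 0.2200×8.1 + 0.3800×45.4 = 34.1140 per 10,000.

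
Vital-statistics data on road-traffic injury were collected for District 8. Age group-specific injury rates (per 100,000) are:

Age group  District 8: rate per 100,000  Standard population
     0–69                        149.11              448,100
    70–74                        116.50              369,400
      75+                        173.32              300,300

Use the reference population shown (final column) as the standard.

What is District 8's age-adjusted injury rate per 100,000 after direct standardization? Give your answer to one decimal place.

Standard total = 1,117,800; weights = 0.4009, 0.3305, 0.2687.
Standardized rate: 0.4009×149.11 + 0.3305×116.50 + 0.2687×173.32 = 144.8374 per 100,000.

144.8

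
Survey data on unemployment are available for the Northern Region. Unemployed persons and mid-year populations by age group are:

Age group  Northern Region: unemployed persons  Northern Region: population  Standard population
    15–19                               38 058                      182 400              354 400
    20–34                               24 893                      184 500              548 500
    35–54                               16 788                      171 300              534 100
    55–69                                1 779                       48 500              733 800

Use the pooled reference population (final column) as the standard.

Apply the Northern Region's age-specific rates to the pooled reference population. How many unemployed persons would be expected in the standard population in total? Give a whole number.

227210

Age-specific rates per 1 000 for the Northern Region: 208.651, 134.921, 98.004, 36.680.
Expected unemployed persons = Σ (standard pop × age-specific rate ÷ 1 000)
= 354 400×208.651/1 000 + 548 500×134.921/1 000 + 534 100×98.004/1 000 + 733 800×36.680/1 000
= 73946.03 + 74004.39 + 52343.67 + 26916.09 = 227210.18.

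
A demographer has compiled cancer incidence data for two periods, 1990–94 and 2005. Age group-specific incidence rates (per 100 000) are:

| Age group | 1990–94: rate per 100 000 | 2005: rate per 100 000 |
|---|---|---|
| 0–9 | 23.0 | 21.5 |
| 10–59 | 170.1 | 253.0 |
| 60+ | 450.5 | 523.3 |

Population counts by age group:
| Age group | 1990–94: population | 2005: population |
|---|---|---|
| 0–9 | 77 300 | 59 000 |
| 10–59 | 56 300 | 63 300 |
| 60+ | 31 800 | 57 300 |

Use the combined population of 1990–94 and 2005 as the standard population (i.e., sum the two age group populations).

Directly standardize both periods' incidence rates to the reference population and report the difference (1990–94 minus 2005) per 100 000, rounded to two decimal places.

-46.95

Combined standard total = 345 000; weights = 0.3951, 0.3467, 0.2583.
1990–94: 0.3951×23.0 + 0.3467×170.1 + 0.2583×450.5 = 184.4012 per 100 000.
2005: 0.3951×21.5 + 0.3467×253.0 + 0.2583×523.3 = 231.3486 per 100 000.
Difference = 184.4012 − 231.3486 = -46.9474.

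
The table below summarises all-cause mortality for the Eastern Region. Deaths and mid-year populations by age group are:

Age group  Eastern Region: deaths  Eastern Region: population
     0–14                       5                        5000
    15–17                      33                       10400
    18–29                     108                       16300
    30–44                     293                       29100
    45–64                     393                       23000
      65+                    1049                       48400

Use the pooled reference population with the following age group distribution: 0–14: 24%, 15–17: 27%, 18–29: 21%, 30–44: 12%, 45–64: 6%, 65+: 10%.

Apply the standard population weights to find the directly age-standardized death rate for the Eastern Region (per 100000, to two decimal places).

688.90

Age-specific rates per 100000 for the Eastern Region: 100.00, 317.31, 662.58, 1006.87, 1708.70, 2167.36.
Standard weights: 0.24, 0.27, 0.21, 0.12, 0.06, 0.10.
Standardized rate: 0.2400×100.00 + 0.2700×317.31 + 0.2100×662.58 + 0.1200×1006.87 + 0.0600×1708.70 + 0.1000×2167.36 = 688.8962 per 100000.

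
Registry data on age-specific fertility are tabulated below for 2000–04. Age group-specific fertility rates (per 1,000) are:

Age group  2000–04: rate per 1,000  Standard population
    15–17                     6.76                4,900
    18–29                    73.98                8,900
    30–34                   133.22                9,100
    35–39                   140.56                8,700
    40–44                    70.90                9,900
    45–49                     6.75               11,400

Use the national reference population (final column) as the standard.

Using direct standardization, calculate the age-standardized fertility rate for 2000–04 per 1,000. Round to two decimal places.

73.83

Standard total = 52,900; weights = 0.0926, 0.1682, 0.1720, 0.1645, 0.1871, 0.2155.
Standardized rate: 0.0926×6.76 + 0.1682×73.98 + 0.1720×133.22 + 0.1645×140.56 + 0.1871×70.90 + 0.2155×6.75 = 73.8295 per 1,000.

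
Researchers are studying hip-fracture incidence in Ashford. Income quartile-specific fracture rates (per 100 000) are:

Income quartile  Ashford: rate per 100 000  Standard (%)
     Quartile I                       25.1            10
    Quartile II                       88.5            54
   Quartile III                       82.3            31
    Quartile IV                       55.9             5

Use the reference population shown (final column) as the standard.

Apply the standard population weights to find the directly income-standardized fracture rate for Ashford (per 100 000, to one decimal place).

Standard weights: 0.10, 0.54, 0.31, 0.05.
Standardized rate: 0.1000×25.1 + 0.5400×88.5 + 0.3100×82.3 + 0.0500×55.9 = 78.6080 per 100 000.

78.6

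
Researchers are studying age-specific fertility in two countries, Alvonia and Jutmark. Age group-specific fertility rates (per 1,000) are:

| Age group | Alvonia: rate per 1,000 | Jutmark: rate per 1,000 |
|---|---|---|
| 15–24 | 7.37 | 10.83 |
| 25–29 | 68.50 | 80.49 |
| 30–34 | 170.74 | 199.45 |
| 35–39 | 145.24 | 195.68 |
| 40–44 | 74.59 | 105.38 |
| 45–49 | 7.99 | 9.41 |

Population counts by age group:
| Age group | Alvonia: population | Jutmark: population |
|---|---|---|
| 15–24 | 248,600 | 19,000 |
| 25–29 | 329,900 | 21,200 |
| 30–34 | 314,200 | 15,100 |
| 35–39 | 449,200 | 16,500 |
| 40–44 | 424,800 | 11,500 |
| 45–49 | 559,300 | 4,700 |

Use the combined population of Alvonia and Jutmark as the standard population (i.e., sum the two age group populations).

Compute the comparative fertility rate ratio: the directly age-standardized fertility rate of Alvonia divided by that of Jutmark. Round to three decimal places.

0.781

Combined standard total = 2,414,000; weights = 0.1109, 0.1454, 0.1364, 0.1929, 0.1807, 0.2336.
Alvonia: 0.1109×7.37 + 0.1454×68.50 + 0.1364×170.74 + 0.1929×145.24 + 0.1807×74.59 + 0.2336×7.99 = 77.4381 per 1,000.
Jutmark: 0.1109×10.83 + 0.1454×80.49 + 0.1364×199.45 + 0.1929×195.68 + 0.1807×105.38 + 0.2336×9.41 = 99.1093 per 1,000.
Ratio = 77.4381 ÷ 99.1093 = 0.78134.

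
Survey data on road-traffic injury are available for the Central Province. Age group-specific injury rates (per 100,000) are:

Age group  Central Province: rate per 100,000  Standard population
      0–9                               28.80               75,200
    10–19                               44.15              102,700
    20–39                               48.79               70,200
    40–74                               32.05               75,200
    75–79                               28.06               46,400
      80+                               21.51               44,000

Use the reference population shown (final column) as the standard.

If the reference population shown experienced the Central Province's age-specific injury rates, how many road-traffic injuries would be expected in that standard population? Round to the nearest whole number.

Expected road-traffic injuries = Σ (standard pop × age-specific rate ÷ 100,000)
= 75,200×28.80/100,000 + 102,700×44.15/100,000 + 70,200×48.79/100,000 + 75,200×32.05/100,000 + 46,400×28.06/100,000 + 44,000×21.51/100,000
= 21.66 + 45.34 + 34.25 + 24.10 + 13.02 + 9.46 = 147.84.

148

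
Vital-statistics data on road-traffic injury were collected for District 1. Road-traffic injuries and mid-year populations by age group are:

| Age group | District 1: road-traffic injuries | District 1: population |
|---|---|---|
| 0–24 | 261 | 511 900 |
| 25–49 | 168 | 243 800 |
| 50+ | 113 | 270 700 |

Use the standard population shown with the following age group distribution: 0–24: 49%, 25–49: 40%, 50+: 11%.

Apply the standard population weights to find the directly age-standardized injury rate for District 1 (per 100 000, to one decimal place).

57.1

Age-specific rates per 100 000 for District 1: 50.99, 68.91, 41.74.
Standard weights: 0.49, 0.40, 0.11.
Standardized rate: 0.4900×50.99 + 0.4000×68.91 + 0.1100×41.74 = 57.1388 per 100 000.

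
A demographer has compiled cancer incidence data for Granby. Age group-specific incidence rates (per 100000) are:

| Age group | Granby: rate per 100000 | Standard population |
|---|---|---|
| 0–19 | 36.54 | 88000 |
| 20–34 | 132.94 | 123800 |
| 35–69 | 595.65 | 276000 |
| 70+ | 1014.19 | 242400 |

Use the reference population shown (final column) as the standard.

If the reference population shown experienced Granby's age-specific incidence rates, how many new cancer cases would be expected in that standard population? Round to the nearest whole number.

4299

Expected new cancer cases = Σ (standard pop × age-specific rate ÷ 100000)
= 88000×36.54/100000 + 123800×132.94/100000 + 276000×595.65/100000 + 242400×1014.19/100000
= 32.16 + 164.58 + 1643.99 + 2458.40 = 4299.13.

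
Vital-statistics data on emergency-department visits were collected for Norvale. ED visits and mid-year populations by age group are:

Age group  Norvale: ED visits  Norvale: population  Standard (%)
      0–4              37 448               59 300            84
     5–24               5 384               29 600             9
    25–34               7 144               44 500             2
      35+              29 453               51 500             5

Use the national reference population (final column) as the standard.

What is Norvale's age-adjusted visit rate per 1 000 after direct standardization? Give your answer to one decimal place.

Age-specific rates per 1 000 for Norvale: 631.501, 181.892, 160.539, 571.903.
Standard weights: 0.84, 0.09, 0.02, 0.05.
Standardized rate: 0.8400×631.501 + 0.0900×181.892 + 0.0200×160.539 + 0.0500×571.903 = 578.6369 per 1 000.

578.6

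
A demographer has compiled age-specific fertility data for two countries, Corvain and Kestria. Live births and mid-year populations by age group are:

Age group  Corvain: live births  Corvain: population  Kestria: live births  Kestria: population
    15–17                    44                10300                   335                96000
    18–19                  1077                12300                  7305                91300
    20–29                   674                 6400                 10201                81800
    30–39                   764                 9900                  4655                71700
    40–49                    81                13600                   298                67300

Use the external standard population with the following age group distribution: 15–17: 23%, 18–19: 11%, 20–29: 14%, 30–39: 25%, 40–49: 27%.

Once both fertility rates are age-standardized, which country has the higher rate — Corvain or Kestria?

Corvain

Age-specific rates per 1000 for Corvain: 4.272, 87.561, 105.312, 77.172, 5.956.
For Kestria: 3.490, 80.011, 124.707, 64.923, 4.428.
Standard weights: 0.23, 0.11, 0.14, 0.25, 0.27.
Corvain: 0.2300×4.272 + 0.1100×87.561 + 0.1400×105.312 + 0.2500×77.172 + 0.2700×5.956 = 46.2590 per 1000.
Kestria: 0.2300×3.490 + 0.1100×80.011 + 0.1400×124.707 + 0.2500×64.923 + 0.2700×4.428 = 44.4891 per 1000.
The crude rates (50.29 vs 55.85) would put Kestria higher, but that reflects its age composition; once standardized to a common age structure, Corvain has the higher underlying rate.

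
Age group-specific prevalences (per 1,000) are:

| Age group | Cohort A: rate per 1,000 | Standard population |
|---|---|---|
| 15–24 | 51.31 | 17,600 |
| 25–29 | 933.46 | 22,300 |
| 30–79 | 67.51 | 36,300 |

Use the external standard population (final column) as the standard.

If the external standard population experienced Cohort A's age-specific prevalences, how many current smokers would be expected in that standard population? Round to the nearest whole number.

24170

Expected current smokers = Σ (standard pop × age-specific rate ÷ 1,000)
= 17,600×51.31/1,000 + 22,300×933.46/1,000 + 36,300×67.51/1,000
= 903.06 + 20816.16 + 2450.61 = 24169.83.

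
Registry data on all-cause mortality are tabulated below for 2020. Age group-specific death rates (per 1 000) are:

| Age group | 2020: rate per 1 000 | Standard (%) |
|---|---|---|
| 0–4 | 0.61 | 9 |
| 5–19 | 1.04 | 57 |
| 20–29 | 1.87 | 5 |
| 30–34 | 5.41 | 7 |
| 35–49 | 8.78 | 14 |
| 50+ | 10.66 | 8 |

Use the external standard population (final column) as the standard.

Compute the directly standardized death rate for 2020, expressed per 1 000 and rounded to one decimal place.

Standard weights: 0.09, 0.57, 0.05, 0.07, 0.14, 0.08.
Standardized rate: 0.0900×0.61 + 0.5700×1.04 + 0.0500×1.87 + 0.0700×5.41 + 0.1400×8.78 + 0.0800×10.66 = 3.2019 per 1 000.

3.2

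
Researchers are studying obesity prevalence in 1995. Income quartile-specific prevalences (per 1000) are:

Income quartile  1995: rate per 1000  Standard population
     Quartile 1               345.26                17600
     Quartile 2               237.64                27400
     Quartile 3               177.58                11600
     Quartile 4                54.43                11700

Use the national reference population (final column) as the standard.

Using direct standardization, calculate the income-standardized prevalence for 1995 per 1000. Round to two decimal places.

Standard total = 68300; weights = 0.2577, 0.4012, 0.1698, 0.1713.
Standardized rate: 0.2577×345.26 + 0.4012×237.64 + 0.1698×177.58 + 0.1713×54.43 = 223.7873 per 1000.

223.79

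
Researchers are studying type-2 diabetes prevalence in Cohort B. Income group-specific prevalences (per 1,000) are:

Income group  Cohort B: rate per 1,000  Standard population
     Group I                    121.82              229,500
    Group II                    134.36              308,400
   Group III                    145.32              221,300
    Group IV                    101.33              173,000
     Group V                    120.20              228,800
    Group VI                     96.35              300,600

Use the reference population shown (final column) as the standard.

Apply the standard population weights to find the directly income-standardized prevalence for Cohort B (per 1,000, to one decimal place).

Standard total = 1,461,600; weights = 0.1570, 0.2110, 0.1514, 0.1184, 0.1565, 0.2057.
Standardized rate: 0.1570×121.82 + 0.2110×134.36 + 0.1514×145.32 + 0.1184×101.33 + 0.1565×120.20 + 0.2057×96.35 = 120.1069 per 1,000.

120.1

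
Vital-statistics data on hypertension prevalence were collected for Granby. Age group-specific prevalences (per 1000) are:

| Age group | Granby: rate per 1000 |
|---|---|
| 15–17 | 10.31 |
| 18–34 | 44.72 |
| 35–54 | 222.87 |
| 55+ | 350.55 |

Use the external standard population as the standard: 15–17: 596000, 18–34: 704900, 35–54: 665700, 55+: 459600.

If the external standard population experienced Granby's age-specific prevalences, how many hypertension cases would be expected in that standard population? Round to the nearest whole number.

Expected hypertension cases = Σ (standard pop × age-specific rate ÷ 1000)
= 596000×10.31/1000 + 704900×44.72/1000 + 665700×222.87/1000 + 459600×350.55/1000
= 6144.76 + 31523.13 + 148364.56 + 161112.78 = 347145.23.

347145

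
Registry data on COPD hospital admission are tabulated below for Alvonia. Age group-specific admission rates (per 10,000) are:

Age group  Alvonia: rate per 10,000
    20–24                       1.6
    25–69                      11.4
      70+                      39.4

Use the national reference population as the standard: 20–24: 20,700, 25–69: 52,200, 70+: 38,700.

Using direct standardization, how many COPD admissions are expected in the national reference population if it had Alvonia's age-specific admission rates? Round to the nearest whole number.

Expected COPD admissions = Σ (standard pop × age-specific rate ÷ 10,000)
= 20,700×1.6/10,000 + 52,200×11.4/10,000 + 38,700×39.4/10,000
= 3.31 + 59.51 + 152.48 = 215.30.

215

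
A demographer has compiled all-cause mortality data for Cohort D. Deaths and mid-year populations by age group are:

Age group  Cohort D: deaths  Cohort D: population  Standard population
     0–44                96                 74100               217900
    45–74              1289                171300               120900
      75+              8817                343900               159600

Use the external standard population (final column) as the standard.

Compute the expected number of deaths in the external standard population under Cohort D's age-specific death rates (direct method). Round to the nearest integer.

Age-specific rates per 1000 for Cohort D: 1.296, 7.525, 25.638.
Expected deaths = Σ (standard pop × age-specific rate ÷ 1000)
= 217900×1.296/1000 + 120900×7.525/1000 + 159600×25.638/1000
= 282.30 + 909.75 + 4091.87 = 5283.92.

5284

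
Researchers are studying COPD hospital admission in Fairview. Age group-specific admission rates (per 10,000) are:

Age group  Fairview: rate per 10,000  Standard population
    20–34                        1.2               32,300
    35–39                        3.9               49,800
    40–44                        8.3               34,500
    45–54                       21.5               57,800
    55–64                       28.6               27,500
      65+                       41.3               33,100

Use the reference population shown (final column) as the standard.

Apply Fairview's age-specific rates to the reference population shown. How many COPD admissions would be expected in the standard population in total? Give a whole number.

Expected COPD admissions = Σ (standard pop × age-specific rate ÷ 10,000)
= 32,300×1.2/10,000 + 49,800×3.9/10,000 + 34,500×8.3/10,000 + 57,800×21.5/10,000 + 27,500×28.6/10,000 + 33,100×41.3/10,000
= 3.88 + 19.42 + 28.64 + 124.27 + 78.65 + 136.70 = 391.56.

392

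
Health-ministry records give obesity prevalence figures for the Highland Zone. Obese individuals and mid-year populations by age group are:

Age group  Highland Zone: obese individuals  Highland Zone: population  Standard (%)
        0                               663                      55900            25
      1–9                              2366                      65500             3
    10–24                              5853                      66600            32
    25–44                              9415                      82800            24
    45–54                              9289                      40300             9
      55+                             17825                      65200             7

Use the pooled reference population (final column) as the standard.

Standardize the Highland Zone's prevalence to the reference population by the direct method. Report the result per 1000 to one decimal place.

99.3

Age-specific rates per 1000 for the Highland Zone: 11.860, 36.122, 87.883, 113.708, 230.496, 273.390.
Standard weights: 0.25, 0.03, 0.32, 0.24, 0.09, 0.07.
Standardized rate: 0.2500×11.860 + 0.0300×36.122 + 0.3200×87.883 + 0.2400×113.708 + 0.0900×230.496 + 0.0700×273.390 = 99.3431 per 1000.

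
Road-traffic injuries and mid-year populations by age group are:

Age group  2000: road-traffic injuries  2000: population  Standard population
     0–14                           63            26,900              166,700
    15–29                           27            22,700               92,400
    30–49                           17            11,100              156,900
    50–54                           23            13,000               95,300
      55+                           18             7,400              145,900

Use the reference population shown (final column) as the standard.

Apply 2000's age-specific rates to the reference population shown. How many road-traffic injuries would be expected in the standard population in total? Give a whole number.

1264

Age-specific rates per 100,000 for 2000: 234.20, 118.94, 153.15, 176.92, 243.24.
Expected road-traffic injuries = Σ (standard pop × age-specific rate ÷ 100,000)
= 166,700×234.20/100,000 + 92,400×118.94/100,000 + 156,900×153.15/100,000 + 95,300×176.92/100,000 + 145,900×243.24/100,000
= 390.41 + 109.90 + 240.30 + 168.61 + 354.89 = 1264.11.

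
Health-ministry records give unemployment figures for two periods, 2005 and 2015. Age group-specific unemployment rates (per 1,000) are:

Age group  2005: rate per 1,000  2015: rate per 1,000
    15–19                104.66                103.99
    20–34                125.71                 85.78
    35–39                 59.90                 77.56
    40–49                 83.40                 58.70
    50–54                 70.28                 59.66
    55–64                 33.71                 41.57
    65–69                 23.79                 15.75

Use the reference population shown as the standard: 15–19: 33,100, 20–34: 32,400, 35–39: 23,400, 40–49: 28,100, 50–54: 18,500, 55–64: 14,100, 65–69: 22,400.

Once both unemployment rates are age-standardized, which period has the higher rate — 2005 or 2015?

Standard total = 172,000; weights = 0.1924, 0.1884, 0.1360, 0.1634, 0.1076, 0.0820, 0.1302.
2005: 0.1924×104.66 + 0.1884×125.71 + 0.1360×59.90 + 0.1634×83.40 + 0.1076×70.28 + 0.0820×33.71 + 0.1302×23.79 = 79.0165 per 1,000.
2015: 0.1924×103.99 + 0.1884×85.78 + 0.1360×77.56 + 0.1634×58.70 + 0.1076×59.66 + 0.0820×41.57 + 0.1302×15.75 = 68.1882 per 1,000.

2005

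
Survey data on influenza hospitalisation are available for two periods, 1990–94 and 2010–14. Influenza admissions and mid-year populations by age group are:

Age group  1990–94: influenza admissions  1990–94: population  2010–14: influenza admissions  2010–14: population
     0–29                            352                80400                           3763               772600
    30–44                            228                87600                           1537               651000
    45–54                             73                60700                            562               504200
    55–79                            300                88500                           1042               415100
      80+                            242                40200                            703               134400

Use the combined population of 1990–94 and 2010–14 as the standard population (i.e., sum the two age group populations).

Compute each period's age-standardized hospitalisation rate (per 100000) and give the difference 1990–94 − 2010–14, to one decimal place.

Age-specific rates per 100000 for 1990–94: 437.81, 260.27, 120.26, 338.98, 601.99.
For 2010–14: 487.06, 236.10, 111.46, 251.02, 523.07.
Combined standard total = 2834700; weights = 0.3009, 0.2606, 0.1993, 0.1777, 0.0616.
1990–94: 0.3009×437.81 + 0.2606×260.27 + 0.1993×120.26 + 0.1777×338.98 + 0.0616×601.99 = 320.8267 per 100000.
2010–14: 0.3009×487.06 + 0.2606×236.10 + 0.1993×111.46 + 0.1777×251.02 + 0.0616×523.07 = 307.1049 per 100000.
Difference = 320.8267 − 307.1049 = 13.7218.

13.7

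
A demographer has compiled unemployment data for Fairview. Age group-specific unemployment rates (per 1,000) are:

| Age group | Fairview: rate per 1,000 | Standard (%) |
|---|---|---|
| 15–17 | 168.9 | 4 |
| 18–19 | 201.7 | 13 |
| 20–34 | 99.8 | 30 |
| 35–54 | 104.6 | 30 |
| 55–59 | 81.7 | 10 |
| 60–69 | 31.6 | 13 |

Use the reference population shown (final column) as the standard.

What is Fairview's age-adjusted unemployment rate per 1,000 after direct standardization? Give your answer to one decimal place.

106.6

Standard weights: 0.04, 0.13, 0.30, 0.30, 0.10, 0.13.
Standardized rate: 0.0400×168.9 + 0.1300×201.7 + 0.3000×99.8 + 0.3000×104.6 + 0.1000×81.7 + 0.1300×31.6 = 106.5750 per 1,000.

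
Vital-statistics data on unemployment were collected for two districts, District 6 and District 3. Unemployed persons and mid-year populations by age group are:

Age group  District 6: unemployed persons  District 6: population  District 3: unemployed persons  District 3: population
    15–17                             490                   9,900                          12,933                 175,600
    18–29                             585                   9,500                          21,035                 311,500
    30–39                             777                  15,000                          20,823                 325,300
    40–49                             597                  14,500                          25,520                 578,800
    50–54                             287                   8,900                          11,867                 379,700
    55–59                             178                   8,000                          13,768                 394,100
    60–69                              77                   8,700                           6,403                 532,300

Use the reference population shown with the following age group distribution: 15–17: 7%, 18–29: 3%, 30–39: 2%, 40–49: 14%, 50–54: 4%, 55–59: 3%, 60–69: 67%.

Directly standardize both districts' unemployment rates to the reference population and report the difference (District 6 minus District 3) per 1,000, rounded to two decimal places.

Age-specific rates per 1,000 for District 6: 49.495, 61.579, 51.800, 41.172, 32.247, 22.250, 8.851.
For District 3: 73.650, 67.528, 64.012, 44.091, 31.254, 34.935, 12.029.
Standard weights: 0.07, 0.03, 0.02, 0.14, 0.04, 0.03, 0.67.
District 6: 0.0700×49.495 + 0.0300×61.579 + 0.0200×51.800 + 0.1400×41.172 + 0.0400×32.247 + 0.0300×22.250 + 0.6700×8.851 = 19.9994 per 1,000.
District 3: 0.0700×73.650 + 0.0300×67.528 + 0.0200×64.012 + 0.1400×44.091 + 0.0400×31.254 + 0.0300×34.935 + 0.6700×12.029 = 24.9920 per 1,000.
Difference = 19.9994 − 24.9920 = -4.9925.

-4.99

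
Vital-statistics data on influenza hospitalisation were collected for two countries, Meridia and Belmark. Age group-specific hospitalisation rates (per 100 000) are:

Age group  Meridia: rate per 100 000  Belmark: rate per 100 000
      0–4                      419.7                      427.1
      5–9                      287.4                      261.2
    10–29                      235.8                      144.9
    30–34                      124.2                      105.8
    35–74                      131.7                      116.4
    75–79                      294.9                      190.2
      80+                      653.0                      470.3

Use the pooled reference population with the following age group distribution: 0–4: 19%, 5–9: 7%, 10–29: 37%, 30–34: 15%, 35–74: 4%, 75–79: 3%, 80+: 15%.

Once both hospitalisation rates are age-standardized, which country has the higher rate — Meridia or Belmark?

Meridia

Standard weights: 0.19, 0.07, 0.37, 0.15, 0.04, 0.03, 0.15.
Meridia: 0.1900×419.7 + 0.0700×287.4 + 0.3700×235.8 + 0.1500×124.2 + 0.0400×131.7 + 0.0300×294.9 + 0.1500×653.0 = 317.8020 per 100 000.
Belmark: 0.1900×427.1 + 0.0700×261.2 + 0.3700×144.9 + 0.1500×105.8 + 0.0400×116.4 + 0.0300×190.2 + 0.1500×470.3 = 249.8230 per 100 000.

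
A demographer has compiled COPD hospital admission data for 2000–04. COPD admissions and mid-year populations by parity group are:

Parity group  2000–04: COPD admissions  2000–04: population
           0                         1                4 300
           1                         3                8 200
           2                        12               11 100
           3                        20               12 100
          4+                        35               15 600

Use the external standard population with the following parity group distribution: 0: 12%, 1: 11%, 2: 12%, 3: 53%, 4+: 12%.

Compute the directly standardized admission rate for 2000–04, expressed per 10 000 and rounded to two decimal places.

Parity-specific rates per 10 000 for 2000–04: 2.33, 3.66, 10.81, 16.53, 22.44.
Standard weights: 0.12, 0.11, 0.12, 0.53, 0.12.
Standardized rate: 0.1200×2.33 + 0.1100×3.66 + 0.1200×10.81 + 0.5300×16.53 + 0.1200×22.44 = 13.4314 per 10 000.

13.43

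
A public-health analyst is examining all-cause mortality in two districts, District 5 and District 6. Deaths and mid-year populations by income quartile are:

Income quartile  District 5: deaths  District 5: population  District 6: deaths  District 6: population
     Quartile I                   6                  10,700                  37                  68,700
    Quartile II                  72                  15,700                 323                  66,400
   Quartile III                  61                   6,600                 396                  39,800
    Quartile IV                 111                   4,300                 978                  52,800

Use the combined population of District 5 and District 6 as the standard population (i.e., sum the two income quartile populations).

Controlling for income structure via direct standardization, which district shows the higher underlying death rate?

District 5

Income-specific rates per 100,000 for District 5: 56.07, 458.60, 924.24, 2581.40.
For District 6: 53.86, 486.45, 994.97, 1852.27.
Combined standard total = 265,000; weights = 0.2996, 0.3098, 0.1751, 0.2155.
District 5: 0.2996×56.07 + 0.3098×458.60 + 0.1751×924.24 + 0.2155×2581.40 = 876.9276 per 100,000.
District 6: 0.2996×53.86 + 0.3098×486.45 + 0.1751×994.97 + 0.2155×1852.27 = 740.1701 per 100,000.
The crude rates (670.24 vs 761.53) would put District 6 higher, but that reflects its income composition; once standardized to a common income structure, District 5 has the higher underlying rate.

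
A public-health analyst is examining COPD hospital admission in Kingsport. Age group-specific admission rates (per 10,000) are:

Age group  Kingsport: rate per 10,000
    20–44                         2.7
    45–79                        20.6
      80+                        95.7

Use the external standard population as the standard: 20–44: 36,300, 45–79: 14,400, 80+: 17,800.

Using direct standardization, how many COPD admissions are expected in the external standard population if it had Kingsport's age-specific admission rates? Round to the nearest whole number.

210

Expected COPD admissions = Σ (standard pop × age-specific rate ÷ 10,000)
= 36,300×2.7/10,000 + 14,400×20.6/10,000 + 17,800×95.7/10,000
= 9.80 + 29.66 + 170.35 = 209.81.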